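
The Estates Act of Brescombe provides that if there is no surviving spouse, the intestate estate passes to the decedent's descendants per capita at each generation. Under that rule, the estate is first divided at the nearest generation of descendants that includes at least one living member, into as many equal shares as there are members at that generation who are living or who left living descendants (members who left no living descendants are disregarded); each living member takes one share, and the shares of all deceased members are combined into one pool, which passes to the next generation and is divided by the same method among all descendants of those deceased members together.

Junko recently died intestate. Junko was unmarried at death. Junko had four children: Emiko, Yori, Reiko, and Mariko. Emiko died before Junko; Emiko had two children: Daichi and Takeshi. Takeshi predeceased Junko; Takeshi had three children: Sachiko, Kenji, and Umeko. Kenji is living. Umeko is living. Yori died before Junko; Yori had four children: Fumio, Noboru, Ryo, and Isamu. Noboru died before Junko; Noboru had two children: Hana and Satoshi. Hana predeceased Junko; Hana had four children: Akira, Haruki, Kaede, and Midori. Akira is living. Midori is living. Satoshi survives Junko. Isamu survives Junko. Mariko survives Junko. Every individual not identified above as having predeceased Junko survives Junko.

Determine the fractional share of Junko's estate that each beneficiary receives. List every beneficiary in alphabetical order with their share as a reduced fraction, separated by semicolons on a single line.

There is no surviving spouse, so the entire estate passes to Junko's descendants per capita at each generation.
At generation 1 (Emiko, Yori, Reiko, Mariko) there are 4 shares of (1)/4 = 1/4 each.
Living: Reiko and Mariko — each takes 1/4.
Deceased: Emiko and Yori. Their combined 1/2 is pooled and carried to generation 2.
At generation 2 (Daichi, Takeshi, Fumio, Noboru, Ryo, Isamu) there are 6 shares of (1/2)/6 = 1/12 each.
Living: Daichi, Fumio, Ryo, and Isamu — each takes 1/12.
Deceased: Takeshi and Noboru. Their combined 1/6 is pooled and carried to generation 3.
At generation 3 (Sachiko, Kenji, Umeko, Hana, Satoshi) there are 5 shares of (1/6)/5 = 1/30 each.
Living: Sachiko, Kenji, Umeko, and Satoshi — each takes 1/30.
Deceased: Hana. That 1/30 share is carried to generation 4.
At generation 4 (Akira, Haruki, Kaede, Midori) there are 4 shares of (1/30)/4 = 1/120 each.
Living: Akira, Haruki, Kaede, and Midori — each takes 1/120.

Akira 1/120; Daichi 1/12; Fumio 1/12; Haruki 1/120; Isamu 1/12; Kaede 1/120; Kenji 1/30; Mariko 1/4; Midori 1/120; Reiko 1/4; Ryo 1/12; Sachiko 1/30; Satoshi 1/30; Umeko 1/30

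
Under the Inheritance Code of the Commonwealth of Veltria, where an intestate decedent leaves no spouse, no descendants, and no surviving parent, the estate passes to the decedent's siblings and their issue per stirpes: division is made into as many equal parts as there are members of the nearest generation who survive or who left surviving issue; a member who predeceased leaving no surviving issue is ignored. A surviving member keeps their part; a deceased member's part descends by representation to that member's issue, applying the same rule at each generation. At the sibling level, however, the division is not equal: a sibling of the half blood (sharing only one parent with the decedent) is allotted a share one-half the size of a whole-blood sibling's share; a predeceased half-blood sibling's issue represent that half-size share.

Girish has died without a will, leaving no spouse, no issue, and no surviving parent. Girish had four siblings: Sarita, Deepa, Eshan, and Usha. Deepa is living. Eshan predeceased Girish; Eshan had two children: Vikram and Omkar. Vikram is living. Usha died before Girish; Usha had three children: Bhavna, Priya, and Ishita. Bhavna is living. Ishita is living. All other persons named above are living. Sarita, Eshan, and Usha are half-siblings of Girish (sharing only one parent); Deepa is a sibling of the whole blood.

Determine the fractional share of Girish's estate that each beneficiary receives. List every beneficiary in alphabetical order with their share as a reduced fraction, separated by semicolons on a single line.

No spouse, descendants, or parent survives, so the estate passes to Girish's siblings per stirpes.
Half-blood siblings count for one-half the weight of whole-blood siblings at the initial division.
Dividing 1 in proportion to weights (total weight 5/2): Sarita (weight 1/2) → 1/5; Deepa (weight 1) → 2/5; Eshan (weight 1/2) → 1/5; Usha (weight 1/2) → 1/5.
Sarita is living and takes 1/5.
Deepa is living and takes 2/5.
Eshan predeceased; the 1/5 allotted to Eshan's branch passes to Eshan's issue by representation.
The 1/5 is divided into 2 equal shares of 1/10 among Vikram, Omkar.
Vikram is living and takes 1/10.
Omkar is living and takes 1/10.
Usha predeceased; the 1/5 allotted to Usha's branch passes to Usha's issue by representation.
The 1/5 is divided into 3 equal shares of 1/15 among Bhavna, Priya, Ishita.
Bhavna is living and takes 1/15.
Priya is living and takes 1/15.
Ishita is living and takes 1/15.

Bhavna 1/15; Deepa 2/5; Ishita 1/15; Omkar 1/10; Priya 1/15; Sarita 1/5; Vikram 1/10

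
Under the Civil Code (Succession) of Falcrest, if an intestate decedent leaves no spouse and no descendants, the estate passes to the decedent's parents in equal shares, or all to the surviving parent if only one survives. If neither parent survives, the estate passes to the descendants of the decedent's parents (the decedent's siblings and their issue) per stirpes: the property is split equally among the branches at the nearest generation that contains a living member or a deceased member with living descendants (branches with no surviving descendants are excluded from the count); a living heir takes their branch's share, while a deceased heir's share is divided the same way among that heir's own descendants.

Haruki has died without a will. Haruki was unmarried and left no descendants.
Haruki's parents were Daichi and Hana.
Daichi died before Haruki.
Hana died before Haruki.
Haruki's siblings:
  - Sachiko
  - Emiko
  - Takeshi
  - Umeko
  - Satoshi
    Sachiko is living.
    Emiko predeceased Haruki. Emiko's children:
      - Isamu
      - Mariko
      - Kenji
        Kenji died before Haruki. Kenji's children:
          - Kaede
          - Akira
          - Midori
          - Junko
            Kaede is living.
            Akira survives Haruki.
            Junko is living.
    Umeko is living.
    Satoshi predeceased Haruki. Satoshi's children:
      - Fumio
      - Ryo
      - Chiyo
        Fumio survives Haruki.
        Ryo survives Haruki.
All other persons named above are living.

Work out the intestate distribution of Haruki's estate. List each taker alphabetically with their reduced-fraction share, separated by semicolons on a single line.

Neither parent survives and there are no descendants, so the estate passes to Haruki's siblings and their issue per stirpes.
The estate is divided into 5 equal shares of 1/5 among Sachiko, Emiko, Takeshi, Umeko, Satoshi.
Sachiko is living and takes 1/5.
Emiko predeceased; the 1/5 allotted to Emiko's branch passes to Emiko's issue by representation.
The 1/5 is divided into 3 equal shares of 1/15 among Isamu, Mariko, Kenji.
Isamu is living and takes 1/15.
Mariko is living and takes 1/15.
Kenji predeceased; the 1/15 allotted to Kenji's branch passes to Kenji's issue by representation.
The 1/15 is divided into 4 equal shares of 1/60 among Kaede, Akira, Midori, Junko.
Kaede is living and takes 1/60.
Akira is living and takes 1/60.
Midori is living and takes 1/60.
Junko is living and takes 1/60.
Takeshi is living and takes 1/5.
Umeko is living and takes 1/5.
Satoshi predeceased; the 1/5 allotted to Satoshi's branch passes to Satoshi's issue by representation.
The 1/5 is divided into 3 equal shares of 1/15 among Fumio, Ryo, Chiyo.
Fumio is living and takes 1/15.
Ryo is living and takes 1/15.
Chiyo is living and takes 1/15.

Akira 1/60; Chiyo 1/15; Fumio 1/15; Isamu 1/15; Junko 1/60; Kaede 1/60; Mariko 1/15; Midori 1/60; Ryo 1/15; Sachiko 1/5; Takeshi 1/5; Umeko 1/5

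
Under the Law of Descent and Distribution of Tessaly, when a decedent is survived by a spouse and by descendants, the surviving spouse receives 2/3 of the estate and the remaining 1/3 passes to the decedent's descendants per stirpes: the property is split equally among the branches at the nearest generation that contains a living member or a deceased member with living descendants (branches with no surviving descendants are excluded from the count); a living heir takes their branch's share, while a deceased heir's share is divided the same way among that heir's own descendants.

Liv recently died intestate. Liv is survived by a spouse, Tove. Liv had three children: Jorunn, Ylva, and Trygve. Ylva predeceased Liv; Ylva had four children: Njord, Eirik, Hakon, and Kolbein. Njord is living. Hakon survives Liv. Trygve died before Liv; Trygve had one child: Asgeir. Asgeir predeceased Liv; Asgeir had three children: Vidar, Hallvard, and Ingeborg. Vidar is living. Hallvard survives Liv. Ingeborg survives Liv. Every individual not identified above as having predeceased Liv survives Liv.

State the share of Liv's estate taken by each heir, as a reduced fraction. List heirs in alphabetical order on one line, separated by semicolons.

Eirik 1/36; Hakon 1/36; Hallvard 1/27; Ingeborg 1/27; Jorunn 1/9; Kolbein 1/36; Njord 1/36; Tove 2/3; Vidar 1/27

Tove, as surviving spouse, takes 2/3.
The remaining 1/3 passes to Liv's descendants per stirpes.
The 1/3 is divided into 3 equal shares of 1/9 among Jorunn, Ylva, Trygve.
Jorunn is living and takes 1/9.
Ylva predeceased; the 1/9 allotted to Ylva's branch passes to Ylva's issue by representation.
The 1/9 is divided into 4 equal shares of 1/36 among Njord, Eirik, Hakon, Kolbein.
Njord is living and takes 1/36.
Eirik is living and takes 1/36.
Hakon is living and takes 1/36.
Kolbein is living and takes 1/36.
Trygve predeceased; the 1/9 allotted to Trygve's branch passes to Trygve's issue by representation.
Asgeir's line is the sole branch at this level, so the full 1/9 passes to Asgeir's issue by representation.
The 1/9 is divided into 3 equal shares of 1/27 among Vidar, Hallvard, Ingeborg.
Vidar is living and takes 1/27.
Hallvard is living and takes 1/27.
Ingeborg is living and takes 1/27.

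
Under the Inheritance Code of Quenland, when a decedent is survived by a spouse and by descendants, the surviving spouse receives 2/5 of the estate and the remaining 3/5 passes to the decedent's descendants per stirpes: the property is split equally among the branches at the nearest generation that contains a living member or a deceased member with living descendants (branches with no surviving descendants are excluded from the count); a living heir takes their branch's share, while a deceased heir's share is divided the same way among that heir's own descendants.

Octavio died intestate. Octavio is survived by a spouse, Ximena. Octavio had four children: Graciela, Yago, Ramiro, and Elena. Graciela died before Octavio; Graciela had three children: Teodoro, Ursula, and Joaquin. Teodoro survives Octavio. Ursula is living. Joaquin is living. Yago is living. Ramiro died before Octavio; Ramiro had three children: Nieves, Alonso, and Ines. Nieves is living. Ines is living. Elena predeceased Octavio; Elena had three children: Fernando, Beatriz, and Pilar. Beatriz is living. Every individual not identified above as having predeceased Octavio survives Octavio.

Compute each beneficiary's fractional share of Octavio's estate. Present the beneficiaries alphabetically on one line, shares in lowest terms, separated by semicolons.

Alonso 1/20; Beatriz 1/20; Fernando 1/20; Ines 1/20; Joaquin 1/20; Nieves 1/20; Pilar 1/20; Teodoro 1/20; Ursula 1/20; Ximena 2/5; Yago 3/20

Ximena, as surviving spouse, takes 2/5.
The remaining 3/5 passes to Octavio's descendants per stirpes.
The 3/5 is divided into 4 equal shares of 3/20 among Graciela, Yago, Ramiro, Elena.
Graciela predeceased; the 3/20 allotted to Graciela's branch passes to Graciela's issue by representation.
The 3/20 is divided into 3 equal shares of 1/20 among Teodoro, Ursula, Joaquin.
Teodoro is living and takes 1/20.
Ursula is living and takes 1/20.
Joaquin is living and takes 1/20.
Yago is living and takes 3/20.
Ramiro predeceased; the 3/20 allotted to Ramiro's branch passes to Ramiro's issue by representation.
The 3/20 is divided into 3 equal shares of 1/20 among Nieves, Alonso, Ines.
Nieves is living and takes 1/20.
Alonso is living and takes 1/20.
Ines is living and takes 1/20.
Elena predeceased; the 3/20 allotted to Elena's branch passes to Elena's issue by representation.
The 3/20 is divided into 3 equal shares of 1/20 among Fernando, Beatriz, Pilar.
Fernando is living and takes 1/20.
Beatriz is living and takes 1/20.
Pilar is living and takes 1/20.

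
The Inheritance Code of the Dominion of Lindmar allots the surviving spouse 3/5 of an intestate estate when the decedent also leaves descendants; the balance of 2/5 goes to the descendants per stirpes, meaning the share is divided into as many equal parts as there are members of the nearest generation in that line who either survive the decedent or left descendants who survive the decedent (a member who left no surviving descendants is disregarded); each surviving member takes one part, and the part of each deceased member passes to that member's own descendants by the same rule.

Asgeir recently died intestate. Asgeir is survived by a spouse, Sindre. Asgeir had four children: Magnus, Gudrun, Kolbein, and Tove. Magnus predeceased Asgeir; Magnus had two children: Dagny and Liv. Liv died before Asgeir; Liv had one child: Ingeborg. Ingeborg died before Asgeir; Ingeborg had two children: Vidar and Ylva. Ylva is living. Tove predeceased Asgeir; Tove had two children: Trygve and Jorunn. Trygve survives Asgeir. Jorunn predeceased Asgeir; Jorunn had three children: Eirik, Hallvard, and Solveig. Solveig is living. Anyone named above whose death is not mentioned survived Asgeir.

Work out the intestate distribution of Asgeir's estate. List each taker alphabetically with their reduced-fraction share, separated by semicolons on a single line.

Sindre, as surviving spouse, takes 3/5.
The remaining 2/5 passes to Asgeir's descendants per stirpes.
The 2/5 is divided into 4 equal shares of 1/10 among Magnus, Gudrun, Kolbein, Tove.
Magnus predeceased; the 1/10 allotted to Magnus's branch passes to Magnus's issue by representation.
The 1/10 is divided into 2 equal shares of 1/20 among Dagny, Liv.
Dagny is living and takes 1/20.
Liv predeceased; the 1/20 allotted to Liv's branch passes to Liv's issue by representation.
Ingeborg's line is the sole branch at this level, so the full 1/20 passes to Ingeborg's issue by representation.
The 1/20 is divided into 2 equal shares of 1/40 among Vidar, Ylva.
Vidar is living and takes 1/40.
Ylva is living and takes 1/40.
Gudrun is living and takes 1/10.
Kolbein is living and takes 1/10.
Tove predeceased; the 1/10 allotted to Tove's branch passes to Tove's issue by representation.
The 1/10 is divided into 2 equal shares of 1/20 among Trygve, Jorunn.
Trygve is living and takes 1/20.
Jorunn predeceased; the 1/20 allotted to Jorunn's branch passes to Jorunn's issue by representation.
The 1/20 is divided into 3 equal shares of 1/60 among Eirik, Hallvard, Solveig.
Eirik is living and takes 1/60.
Hallvard is living and takes 1/60.
Solveig is living and takes 1/60.

Dagny 1/20; Eirik 1/60; Gudrun 1/10; Hallvard 1/60; Kolbein 1/10; Sindre 3/5; Solveig 1/60; Trygve 1/20; Vidar 1/40; Ylva 1/40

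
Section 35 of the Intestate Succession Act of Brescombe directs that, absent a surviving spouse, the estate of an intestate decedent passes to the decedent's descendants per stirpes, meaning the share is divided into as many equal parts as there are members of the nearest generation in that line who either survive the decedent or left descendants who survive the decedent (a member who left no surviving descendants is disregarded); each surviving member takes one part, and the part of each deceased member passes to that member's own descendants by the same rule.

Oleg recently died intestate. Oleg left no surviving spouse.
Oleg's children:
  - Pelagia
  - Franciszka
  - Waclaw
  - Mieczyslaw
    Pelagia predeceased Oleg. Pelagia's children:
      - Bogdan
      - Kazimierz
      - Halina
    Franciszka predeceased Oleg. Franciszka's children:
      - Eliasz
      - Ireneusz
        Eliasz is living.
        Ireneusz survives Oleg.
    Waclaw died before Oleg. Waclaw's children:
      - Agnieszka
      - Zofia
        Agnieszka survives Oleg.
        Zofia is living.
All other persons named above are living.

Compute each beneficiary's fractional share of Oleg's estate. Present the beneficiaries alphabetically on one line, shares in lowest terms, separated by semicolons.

There is no surviving spouse, so the entire estate passes to Oleg's descendants per stirpes.
The estate is divided into 4 equal shares of 1/4 among Pelagia, Franciszka, Waclaw, Mieczyslaw.
Pelagia predeceased; the 1/4 allotted to Pelagia's branch passes to Pelagia's issue by representation.
The 1/4 is divided into 3 equal shares of 1/12 among Bogdan, Kazimierz, Halina.
Bogdan is living and takes 1/12.
Kazimierz is living and takes 1/12.
Halina is living and takes 1/12.
Franciszka predeceased; the 1/4 allotted to Franciszka's branch passes to Franciszka's issue by representation.
The 1/4 is divided into 2 equal shares of 1/8 among Eliasz, Ireneusz.
Eliasz is living and takes 1/8.
Ireneusz is living and takes 1/8.
Waclaw predeceased; the 1/4 allotted to Waclaw's branch passes to Waclaw's issue by representation.
The 1/4 is divided into 2 equal shares of 1/8 among Agnieszka, Zofia.
Agnieszka is living and takes 1/8.
Zofia is living and takes 1/8.
Mieczyslaw is living and takes 1/4.

Agnieszka 1/8; Bogdan 1/12; Eliasz 1/8; Halina 1/12; Ireneusz 1/8; Kazimierz 1/12; Mieczyslaw 1/4; Zofia 1/8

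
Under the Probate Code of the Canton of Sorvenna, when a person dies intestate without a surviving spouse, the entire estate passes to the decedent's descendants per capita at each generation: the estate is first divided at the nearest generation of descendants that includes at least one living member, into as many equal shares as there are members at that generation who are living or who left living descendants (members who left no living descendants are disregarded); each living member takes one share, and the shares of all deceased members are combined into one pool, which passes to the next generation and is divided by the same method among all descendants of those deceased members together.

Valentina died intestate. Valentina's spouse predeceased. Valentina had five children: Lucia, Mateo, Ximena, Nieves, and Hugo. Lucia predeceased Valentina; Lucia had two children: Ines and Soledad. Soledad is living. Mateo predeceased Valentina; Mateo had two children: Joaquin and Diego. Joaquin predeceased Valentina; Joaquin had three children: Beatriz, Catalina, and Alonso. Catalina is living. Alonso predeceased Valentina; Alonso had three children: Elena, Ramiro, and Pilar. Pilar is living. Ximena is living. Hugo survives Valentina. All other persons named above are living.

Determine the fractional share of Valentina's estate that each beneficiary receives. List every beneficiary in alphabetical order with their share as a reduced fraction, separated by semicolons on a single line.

Beatriz 1/30; Catalina 1/30; Diego 1/10; Elena 1/90; Hugo 1/5; Ines 1/10; Nieves 1/5; Pilar 1/90; Ramiro 1/90; Soledad 1/10; Ximena 1/5

There is no surviving spouse, so the entire estate passes to Valentina's descendants per capita at each generation.
At generation 1 (Lucia, Mateo, Ximena, Nieves, Hugo) there are 5 shares of (1)/5 = 1/5 each.
Living: Ximena, Nieves, and Hugo — each takes 1/5.
Deceased: Lucia and Mateo. Their combined 2/5 is pooled and carried to generation 2.
At generation 2 (Ines, Soledad, Joaquin, Diego) there are 4 shares of (2/5)/4 = 1/10 each.
Living: Ines, Soledad, and Diego — each takes 1/10.
Deceased: Joaquin. That 1/10 share is carried to generation 3.
At generation 3 (Beatriz, Catalina, Alonso) there are 3 shares of (1/10)/3 = 1/30 each.
Living: Beatriz and Catalina — each takes 1/30.
Deceased: Alonso. That 1/30 share is carried to generation 4.
At generation 4 (Elena, Ramiro, Pilar) there are 3 shares of (1/30)/3 = 1/90 each.
Living: Elena, Ramiro, and Pilar — each takes 1/90.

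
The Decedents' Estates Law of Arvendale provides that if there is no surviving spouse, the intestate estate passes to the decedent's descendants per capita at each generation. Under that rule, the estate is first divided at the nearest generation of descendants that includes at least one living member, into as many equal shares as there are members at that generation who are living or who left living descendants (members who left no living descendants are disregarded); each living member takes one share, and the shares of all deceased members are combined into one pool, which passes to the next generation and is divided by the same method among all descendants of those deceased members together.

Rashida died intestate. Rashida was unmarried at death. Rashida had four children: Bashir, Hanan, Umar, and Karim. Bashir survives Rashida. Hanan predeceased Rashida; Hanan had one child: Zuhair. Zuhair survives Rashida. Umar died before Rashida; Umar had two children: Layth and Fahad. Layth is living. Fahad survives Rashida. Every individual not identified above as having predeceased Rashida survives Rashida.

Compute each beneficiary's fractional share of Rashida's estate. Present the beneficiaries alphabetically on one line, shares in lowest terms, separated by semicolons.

Bashir 1/4; Fahad 1/6; Karim 1/4; Layth 1/6; Zuhair 1/6

There is no surviving spouse, so the entire estate passes to Rashida's descendants per capita at each generation.
At generation 1 (Bashir, Hanan, Umar, Karim) there are 4 shares of (1)/4 = 1/4 each.
Living: Bashir and Karim — each takes 1/4.
Deceased: Hanan and Umar. Their combined 1/2 is pooled and carried to generation 2.
At generation 2 (Zuhair, Layth, Fahad) there are 3 shares of (1/2)/3 = 1/6 each.
Living: Zuhair, Layth, and Fahad — each takes 1/6.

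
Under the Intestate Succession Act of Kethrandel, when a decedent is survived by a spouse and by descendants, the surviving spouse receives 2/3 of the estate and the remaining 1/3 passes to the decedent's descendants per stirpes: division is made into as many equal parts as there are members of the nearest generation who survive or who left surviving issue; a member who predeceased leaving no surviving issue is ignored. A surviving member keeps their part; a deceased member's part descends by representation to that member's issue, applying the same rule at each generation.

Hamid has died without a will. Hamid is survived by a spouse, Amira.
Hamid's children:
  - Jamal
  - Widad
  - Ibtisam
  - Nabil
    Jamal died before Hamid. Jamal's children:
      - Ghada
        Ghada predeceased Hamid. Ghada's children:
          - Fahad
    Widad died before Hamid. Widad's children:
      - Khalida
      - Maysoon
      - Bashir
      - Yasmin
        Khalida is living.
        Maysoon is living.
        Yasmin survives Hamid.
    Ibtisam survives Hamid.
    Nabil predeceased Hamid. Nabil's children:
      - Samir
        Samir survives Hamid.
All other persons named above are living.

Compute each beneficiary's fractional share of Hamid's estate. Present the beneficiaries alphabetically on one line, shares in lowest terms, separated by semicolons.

Amira 2/3; Bashir 1/48; Fahad 1/12; Ibtisam 1/12; Khalida 1/48; Maysoon 1/48; Samir 1/12; Yasmin 1/48

Amira, as surviving spouse, takes 2/3.
The remaining 1/3 passes to Hamid's descendants per stirpes.
The 1/3 is divided into 4 equal shares of 1/12 among Jamal, Widad, Ibtisam, Nabil.
Jamal predeceased; the 1/12 allotted to Jamal's branch passes to Jamal's issue by representation.
Ghada's line is the sole branch at this level, so the full 1/12 passes to Ghada's issue by representation.
Fahad is the sole taker at this level and receives the full 1/12.
Widad predeceased; the 1/12 allotted to Widad's branch passes to Widad's issue by representation.
The 1/12 is divided into 4 equal shares of 1/48 among Khalida, Maysoon, Bashir, Yasmin.
Khalida is living and takes 1/48.
Maysoon is living and takes 1/48.
Bashir is living and takes 1/48.
Yasmin is living and takes 1/48.
Ibtisam is living and takes 1/12.
Nabil predeceased; the 1/12 allotted to Nabil's branch passes to Nabil's issue by representation.
Samir is the sole taker at this level and receives the full 1/12.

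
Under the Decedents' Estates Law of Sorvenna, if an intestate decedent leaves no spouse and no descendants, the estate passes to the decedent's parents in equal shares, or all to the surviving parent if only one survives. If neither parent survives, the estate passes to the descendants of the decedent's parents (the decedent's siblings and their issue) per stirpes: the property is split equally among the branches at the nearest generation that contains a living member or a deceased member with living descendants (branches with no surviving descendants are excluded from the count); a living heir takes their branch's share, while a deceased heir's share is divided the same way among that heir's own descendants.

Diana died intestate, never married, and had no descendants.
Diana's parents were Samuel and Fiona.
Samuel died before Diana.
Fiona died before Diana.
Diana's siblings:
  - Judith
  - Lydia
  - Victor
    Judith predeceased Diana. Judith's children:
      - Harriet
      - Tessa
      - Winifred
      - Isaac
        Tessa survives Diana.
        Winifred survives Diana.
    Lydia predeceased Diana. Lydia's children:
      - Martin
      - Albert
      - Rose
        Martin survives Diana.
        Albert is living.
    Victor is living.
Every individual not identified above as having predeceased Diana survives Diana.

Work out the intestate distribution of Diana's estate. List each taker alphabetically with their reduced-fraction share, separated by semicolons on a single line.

Albert 1/9; Harriet 1/12; Isaac 1/12; Martin 1/9; Rose 1/9; Tessa 1/12; Victor 1/3; Winifred 1/12

Neither parent survives and there are no descendants, so the estate passes to Diana's siblings and their issue per stirpes.
The estate is divided into 3 equal shares of 1/3 among Judith, Lydia, Victor.
Judith predeceased; the 1/3 allotted to Judith's branch passes to Judith's issue by representation.
The 1/3 is divided into 4 equal shares of 1/12 among Harriet, Tessa, Winifred, Isaac.
Harriet is living and takes 1/12.
Tessa is living and takes 1/12.
Winifred is living and takes 1/12.
Isaac is living and takes 1/12.
Lydia predeceased; the 1/3 allotted to Lydia's branch passes to Lydia's issue by representation.
The 1/3 is divided into 3 equal shares of 1/9 among Martin, Albert, Rose.
Martin is living and takes 1/9.
Albert is living and takes 1/9.
Rose is living and takes 1/9.
Victor is living and takes 1/3.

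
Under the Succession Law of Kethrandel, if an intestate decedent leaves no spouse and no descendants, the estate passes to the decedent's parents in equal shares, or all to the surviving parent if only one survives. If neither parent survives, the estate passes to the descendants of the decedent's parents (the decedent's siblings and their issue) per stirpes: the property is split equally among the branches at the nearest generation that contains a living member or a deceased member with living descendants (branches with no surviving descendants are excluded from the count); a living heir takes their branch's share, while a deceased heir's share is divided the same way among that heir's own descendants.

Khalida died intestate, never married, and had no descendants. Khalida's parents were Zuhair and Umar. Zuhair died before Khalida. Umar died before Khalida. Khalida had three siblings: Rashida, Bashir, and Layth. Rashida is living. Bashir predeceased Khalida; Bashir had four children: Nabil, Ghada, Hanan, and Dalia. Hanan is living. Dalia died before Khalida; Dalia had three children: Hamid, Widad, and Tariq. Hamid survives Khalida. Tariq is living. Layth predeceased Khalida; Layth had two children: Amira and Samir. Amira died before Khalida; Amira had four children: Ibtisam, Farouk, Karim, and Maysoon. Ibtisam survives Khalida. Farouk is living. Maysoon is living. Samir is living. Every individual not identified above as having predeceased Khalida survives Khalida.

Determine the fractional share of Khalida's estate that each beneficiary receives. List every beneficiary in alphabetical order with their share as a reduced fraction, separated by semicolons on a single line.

Farouk 1/24; Ghada 1/12; Hamid 1/36; Hanan 1/12; Ibtisam 1/24; Karim 1/24; Maysoon 1/24; Nabil 1/12; Rashida 1/3; Samir 1/6; Tariq 1/36; Widad 1/36

Neither parent survives and there are no descendants, so the estate passes to Khalida's siblings and their issue per stirpes.
The estate is divided into 3 equal shares of 1/3 among Rashida, Bashir, Layth.
Rashida is living and takes 1/3.
Bashir predeceased; the 1/3 allotted to Bashir's branch passes to Bashir's issue by representation.
The 1/3 is divided into 4 equal shares of 1/12 among Nabil, Ghada, Hanan, Dalia.
Nabil is living and takes 1/12.
Ghada is living and takes 1/12.
Hanan is living and takes 1/12.
Dalia predeceased; the 1/12 allotted to Dalia's branch passes to Dalia's issue by representation.
The 1/12 is divided into 3 equal shares of 1/36 among Hamid, Widad, Tariq.
Hamid is living and takes 1/36.
Widad is living and takes 1/36.
Tariq is living and takes 1/36.
Layth predeceased; the 1/3 allotted to Layth's branch passes to Layth's issue by representation.
The 1/3 is divided into 2 equal shares of 1/6 among Amira, Samir.
Amira predeceased; the 1/6 allotted to Amira's branch passes to Amira's issue by representation.
The 1/6 is divided into 4 equal shares of 1/24 among Ibtisam, Farouk, Karim, Maysoon.
Ibtisam is living and takes 1/24.
Farouk is living and takes 1/24.
Karim is living and takes 1/24.
Maysoon is living and takes 1/24.
Samir is living and takes 1/6.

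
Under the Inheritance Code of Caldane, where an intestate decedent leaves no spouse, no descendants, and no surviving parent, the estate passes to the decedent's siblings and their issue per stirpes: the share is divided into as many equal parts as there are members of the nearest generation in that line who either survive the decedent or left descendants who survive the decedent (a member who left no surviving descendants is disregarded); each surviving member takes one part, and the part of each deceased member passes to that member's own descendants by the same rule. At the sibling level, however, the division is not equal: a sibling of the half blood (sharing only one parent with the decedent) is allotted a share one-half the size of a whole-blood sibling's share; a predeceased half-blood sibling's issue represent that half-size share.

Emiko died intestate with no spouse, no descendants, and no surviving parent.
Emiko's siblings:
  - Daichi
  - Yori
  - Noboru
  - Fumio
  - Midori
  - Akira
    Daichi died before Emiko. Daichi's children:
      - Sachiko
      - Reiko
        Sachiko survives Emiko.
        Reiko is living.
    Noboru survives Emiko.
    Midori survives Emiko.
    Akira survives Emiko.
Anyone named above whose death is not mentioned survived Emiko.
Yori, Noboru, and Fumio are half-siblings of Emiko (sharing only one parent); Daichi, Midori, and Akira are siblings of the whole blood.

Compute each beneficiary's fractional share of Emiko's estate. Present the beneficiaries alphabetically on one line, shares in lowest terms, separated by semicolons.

Akira 2/9; Fumio 1/9; Midori 2/9; Noboru 1/9; Reiko 1/9; Sachiko 1/9; Yori 1/9

No spouse, descendants, or parent survives, so the estate passes to Emiko's siblings per stirpes.
Half-blood siblings count for one-half the weight of whole-blood siblings at the initial division.
Dividing 1 in proportion to weights (total weight 9/2): Daichi (weight 1) → 2/9; Yori (weight 1/2) → 1/9; Noboru (weight 1/2) → 1/9; Fumio (weight 1/2) → 1/9; Midori (weight 1) → 2/9; Akira (weight 1) → 2/9.
Daichi predeceased; the 2/9 allotted to Daichi's branch passes to Daichi's issue by representation.
The 2/9 is divided into 2 equal shares of 1/9 among Sachiko, Reiko.
Sachiko is living and takes 1/9.
Reiko is living and takes 1/9.
Yori is living and takes 1/9.
Noboru is living and takes 1/9.
Fumio is living and takes 1/9.
Midori is living and takes 2/9.
Akira is living and takes 2/9.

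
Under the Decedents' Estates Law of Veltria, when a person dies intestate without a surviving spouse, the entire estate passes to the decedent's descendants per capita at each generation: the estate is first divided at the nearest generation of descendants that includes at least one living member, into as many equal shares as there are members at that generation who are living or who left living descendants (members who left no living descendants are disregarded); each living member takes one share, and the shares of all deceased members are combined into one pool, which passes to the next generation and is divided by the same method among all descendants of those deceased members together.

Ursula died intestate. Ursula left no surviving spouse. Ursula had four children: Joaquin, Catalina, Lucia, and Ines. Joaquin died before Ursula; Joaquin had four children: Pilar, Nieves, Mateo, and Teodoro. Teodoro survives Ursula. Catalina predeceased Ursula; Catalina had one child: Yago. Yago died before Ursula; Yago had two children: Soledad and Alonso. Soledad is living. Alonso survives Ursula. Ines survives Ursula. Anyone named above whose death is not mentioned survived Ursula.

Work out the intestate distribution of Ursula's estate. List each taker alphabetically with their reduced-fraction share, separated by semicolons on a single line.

Alonso 1/20; Ines 1/4; Lucia 1/4; Mateo 1/10; Nieves 1/10; Pilar 1/10; Soledad 1/20; Teodoro 1/10

There is no surviving spouse, so the entire estate passes to Ursula's descendants per capita at each generation.
At generation 1 (Joaquin, Catalina, Lucia, Ines) there are 4 shares of (1)/4 = 1/4 each.
Living: Lucia and Ines — each takes 1/4.
Deceased: Joaquin and Catalina. Their combined 1/2 is pooled and carried to generation 2.
At generation 2 (Pilar, Nieves, Mateo, Teodoro, Yago) there are 5 shares of (1/2)/5 = 1/10 each.
Living: Pilar, Nieves, Mateo, and Teodoro — each takes 1/10.
Deceased: Yago. That 1/10 share is carried to generation 3.
At generation 3 (Soledad, Alonso) there are 2 shares of (1/10)/2 = 1/20 each.
Living: Soledad and Alonso — each takes 1/20.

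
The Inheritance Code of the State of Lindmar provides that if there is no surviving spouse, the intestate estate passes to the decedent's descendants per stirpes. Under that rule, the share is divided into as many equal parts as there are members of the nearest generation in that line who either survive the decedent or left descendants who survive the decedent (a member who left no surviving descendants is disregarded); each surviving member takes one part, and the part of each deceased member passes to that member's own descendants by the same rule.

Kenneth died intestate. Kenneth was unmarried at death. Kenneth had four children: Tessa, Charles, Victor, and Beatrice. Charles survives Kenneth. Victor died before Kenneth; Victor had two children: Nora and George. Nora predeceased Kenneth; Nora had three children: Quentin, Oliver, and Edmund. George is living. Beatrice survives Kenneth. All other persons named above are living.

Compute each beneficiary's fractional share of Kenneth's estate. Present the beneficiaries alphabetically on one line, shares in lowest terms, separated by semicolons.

Beatrice 1/4; Charles 1/4; Edmund 1/24; George 1/8; Oliver 1/24; Quentin 1/24; Tessa 1/4

There is no surviving spouse, so the entire estate passes to Kenneth's descendants per stirpes.
The estate is divided into 4 equal shares of 1/4 among Tessa, Charles, Victor, Beatrice.
Tessa is living and takes 1/4.
Charles is living and takes 1/4.
Victor predeceased; the 1/4 allotted to Victor's branch passes to Victor's issue by representation.
The 1/4 is divided into 2 equal shares of 1/8 among Nora, George.
Nora predeceased; the 1/8 allotted to Nora's branch passes to Nora's issue by representation.
The 1/8 is divided into 3 equal shares of 1/24 among Quentin, Oliver, Edmund.
Quentin is living and takes 1/24.
Oliver is living and takes 1/24.
Edmund is living and takes 1/24.
George is living and takes 1/8.
Beatrice is living and takes 1/4.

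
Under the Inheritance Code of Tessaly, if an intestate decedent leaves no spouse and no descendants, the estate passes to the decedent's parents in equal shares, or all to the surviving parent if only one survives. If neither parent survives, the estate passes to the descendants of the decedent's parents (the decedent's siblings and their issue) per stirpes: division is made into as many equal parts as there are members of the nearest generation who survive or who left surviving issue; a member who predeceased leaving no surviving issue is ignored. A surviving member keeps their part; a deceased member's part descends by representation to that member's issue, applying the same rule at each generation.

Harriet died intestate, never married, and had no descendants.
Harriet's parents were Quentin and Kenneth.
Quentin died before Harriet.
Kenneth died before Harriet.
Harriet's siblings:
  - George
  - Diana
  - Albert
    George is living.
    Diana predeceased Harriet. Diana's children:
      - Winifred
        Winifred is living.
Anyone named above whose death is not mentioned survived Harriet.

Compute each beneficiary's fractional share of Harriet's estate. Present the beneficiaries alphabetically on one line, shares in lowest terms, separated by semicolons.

Albert 1/3; George 1/3; Winifred 1/3

Neither parent survives and there are no descendants, so the estate passes to Harriet's siblings and their issue per stirpes.
The estate is divided into 3 equal shares of 1/3 among George, Diana, Albert.
George is living and takes 1/3.
Diana predeceased; the 1/3 allotted to Diana's branch passes to Diana's issue by representation.
Winifred is the sole taker at this level and receives the full 1/3.
Albert is living and takes 1/3.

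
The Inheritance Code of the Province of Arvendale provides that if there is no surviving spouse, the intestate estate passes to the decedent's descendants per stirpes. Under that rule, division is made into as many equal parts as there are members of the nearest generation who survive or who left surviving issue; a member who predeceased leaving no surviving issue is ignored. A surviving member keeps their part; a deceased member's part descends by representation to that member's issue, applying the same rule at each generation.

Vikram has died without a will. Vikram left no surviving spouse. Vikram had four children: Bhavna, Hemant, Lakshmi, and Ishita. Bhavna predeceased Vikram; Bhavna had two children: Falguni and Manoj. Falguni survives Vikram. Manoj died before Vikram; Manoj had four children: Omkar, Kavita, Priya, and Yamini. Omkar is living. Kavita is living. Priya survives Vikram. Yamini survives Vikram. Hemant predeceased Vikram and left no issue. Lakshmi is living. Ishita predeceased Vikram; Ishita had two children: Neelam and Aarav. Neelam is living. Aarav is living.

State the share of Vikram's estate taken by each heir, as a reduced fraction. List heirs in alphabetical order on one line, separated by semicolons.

Aarav 1/6; Falguni 1/6; Kavita 1/24; Lakshmi 1/3; Neelam 1/6; Omkar 1/24; Priya 1/24; Yamini 1/24

There is no surviving spouse, so the entire estate passes to Vikram's descendants per stirpes.
Hemant left no surviving issue, so that branch lapses and is disregarded.
The estate is divided into 3 equal shares of 1/3 among Bhavna, Lakshmi, Ishita.
Bhavna predeceased; the 1/3 allotted to Bhavna's branch passes to Bhavna's issue by representation.
The 1/3 is divided into 2 equal shares of 1/6 among Falguni, Manoj.
Falguni is living and takes 1/6.
Manoj predeceased; the 1/6 allotted to Manoj's branch passes to Manoj's issue by representation.
The 1/6 is divided into 4 equal shares of 1/24 among Omkar, Kavita, Priya, Yamini.
Omkar is living and takes 1/24.
Kavita is living and takes 1/24.
Priya is living and takes 1/24.
Yamini is living and takes 1/24.
Lakshmi is living and takes 1/3.
Ishita predeceased; the 1/3 allotted to Ishita's branch passes to Ishita's issue by representation.
The 1/3 is divided into 2 equal shares of 1/6 among Neelam, Aarav.
Neelam is living and takes 1/6.
Aarav is living and takes 1/6.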